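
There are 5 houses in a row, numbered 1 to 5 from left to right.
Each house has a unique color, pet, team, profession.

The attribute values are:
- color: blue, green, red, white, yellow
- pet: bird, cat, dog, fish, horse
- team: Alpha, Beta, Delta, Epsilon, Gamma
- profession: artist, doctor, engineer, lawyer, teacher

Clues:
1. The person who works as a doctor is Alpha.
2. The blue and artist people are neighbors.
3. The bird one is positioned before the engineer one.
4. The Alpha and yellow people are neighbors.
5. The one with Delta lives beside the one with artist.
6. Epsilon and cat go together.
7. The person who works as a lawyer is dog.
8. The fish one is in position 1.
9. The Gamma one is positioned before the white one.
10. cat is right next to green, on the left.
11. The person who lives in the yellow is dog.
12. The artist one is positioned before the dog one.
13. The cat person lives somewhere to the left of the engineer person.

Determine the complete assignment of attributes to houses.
Solution:

House | Color | Pet | Team | Profession
---------------------------------------
  1   | blue | fish | Delta | teacher
  2   | red | cat | Epsilon | artist
  3   | green | bird | Alpha | doctor
  4   | yellow | dog | Gamma | lawyer
  5   | white | horse | Beta | engineer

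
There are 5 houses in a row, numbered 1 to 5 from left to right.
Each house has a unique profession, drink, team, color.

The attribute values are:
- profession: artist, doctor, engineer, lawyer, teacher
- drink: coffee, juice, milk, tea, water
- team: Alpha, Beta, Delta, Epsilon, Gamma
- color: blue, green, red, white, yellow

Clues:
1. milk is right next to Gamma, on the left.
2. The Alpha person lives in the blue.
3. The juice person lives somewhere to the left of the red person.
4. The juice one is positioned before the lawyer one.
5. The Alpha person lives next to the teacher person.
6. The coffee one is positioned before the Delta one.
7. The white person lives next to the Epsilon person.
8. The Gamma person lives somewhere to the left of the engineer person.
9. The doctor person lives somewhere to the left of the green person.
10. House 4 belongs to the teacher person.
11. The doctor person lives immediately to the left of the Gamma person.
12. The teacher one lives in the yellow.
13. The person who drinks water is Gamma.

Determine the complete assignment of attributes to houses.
Solution:

House | Profession | Drink | Team | Color
-----------------------------------------
  1   | artist | juice | Beta | white
  2   | lawyer | coffee | Epsilon | red
  3   | doctor | milk | Alpha | blue
  4   | teacher | water | Gamma | yellow
  5   | engineer | tea | Delta | green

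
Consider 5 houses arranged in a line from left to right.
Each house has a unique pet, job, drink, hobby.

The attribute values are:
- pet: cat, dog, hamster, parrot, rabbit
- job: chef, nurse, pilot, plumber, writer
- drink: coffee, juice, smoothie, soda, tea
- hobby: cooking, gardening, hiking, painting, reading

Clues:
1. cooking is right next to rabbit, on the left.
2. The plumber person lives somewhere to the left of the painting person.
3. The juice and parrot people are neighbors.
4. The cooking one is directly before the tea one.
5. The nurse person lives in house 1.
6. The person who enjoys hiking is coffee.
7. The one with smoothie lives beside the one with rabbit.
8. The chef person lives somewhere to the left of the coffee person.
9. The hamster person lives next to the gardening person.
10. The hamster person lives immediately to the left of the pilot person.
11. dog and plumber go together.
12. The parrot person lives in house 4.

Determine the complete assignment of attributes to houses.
Solution:

House | Pet | Job | Drink | Hobby
---------------------------------
  1   | hamster | nurse | smoothie | cooking
  2   | rabbit | pilot | tea | gardening
  3   | dog | plumber | juice | reading
  4   | parrot | chef | soda | painting
  5   | cat | writer | coffee | hiking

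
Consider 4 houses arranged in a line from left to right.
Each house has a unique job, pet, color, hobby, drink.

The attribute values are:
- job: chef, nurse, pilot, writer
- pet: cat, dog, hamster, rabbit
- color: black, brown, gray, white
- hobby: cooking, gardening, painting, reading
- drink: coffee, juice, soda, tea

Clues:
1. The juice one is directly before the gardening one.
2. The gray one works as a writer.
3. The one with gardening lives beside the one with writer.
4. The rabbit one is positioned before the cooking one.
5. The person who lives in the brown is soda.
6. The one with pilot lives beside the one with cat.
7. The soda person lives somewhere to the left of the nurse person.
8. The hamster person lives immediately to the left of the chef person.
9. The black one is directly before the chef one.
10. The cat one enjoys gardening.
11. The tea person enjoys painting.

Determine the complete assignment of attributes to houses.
Solution:

House | Job | Pet | Color | Hobby | Drink
-----------------------------------------
  1   | pilot | hamster | black | reading | juice
  2   | chef | cat | brown | gardening | soda
  3   | writer | rabbit | gray | painting | tea
  4   | nurse | dog | white | cooking | coffee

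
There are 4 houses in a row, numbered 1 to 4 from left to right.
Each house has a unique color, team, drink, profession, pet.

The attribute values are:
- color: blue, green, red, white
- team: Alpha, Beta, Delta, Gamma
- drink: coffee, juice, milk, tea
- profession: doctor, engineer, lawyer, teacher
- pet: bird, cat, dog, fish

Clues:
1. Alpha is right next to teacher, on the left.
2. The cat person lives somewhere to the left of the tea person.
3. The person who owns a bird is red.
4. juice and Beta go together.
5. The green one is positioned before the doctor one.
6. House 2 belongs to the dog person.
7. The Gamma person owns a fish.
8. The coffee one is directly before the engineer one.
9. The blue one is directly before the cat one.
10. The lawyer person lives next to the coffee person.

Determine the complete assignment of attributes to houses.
Solution:

House | Color | Team | Drink | Profession | Pet
-----------------------------------------------
  1   | red | Alpha | milk | lawyer | bird
  2   | blue | Delta | coffee | teacher | dog
  3   | green | Beta | juice | engineer | cat
  4   | white | Gamma | tea | doctor | fish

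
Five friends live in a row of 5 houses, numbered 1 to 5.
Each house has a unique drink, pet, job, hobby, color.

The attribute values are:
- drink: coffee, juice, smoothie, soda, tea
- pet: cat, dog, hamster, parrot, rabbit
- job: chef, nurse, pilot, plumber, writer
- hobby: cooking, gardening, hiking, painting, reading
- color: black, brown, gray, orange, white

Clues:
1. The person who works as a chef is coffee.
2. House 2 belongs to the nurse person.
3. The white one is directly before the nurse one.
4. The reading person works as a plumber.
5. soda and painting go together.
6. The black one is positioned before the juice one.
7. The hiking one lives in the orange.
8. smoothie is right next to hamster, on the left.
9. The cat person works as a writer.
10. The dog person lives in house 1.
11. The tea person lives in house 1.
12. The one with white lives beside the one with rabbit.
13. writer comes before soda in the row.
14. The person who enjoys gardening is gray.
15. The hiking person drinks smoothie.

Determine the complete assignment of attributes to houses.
Solution:

House | Drink | Pet | Job | Hobby | Color
-----------------------------------------
  1   | tea | dog | plumber | reading | white
  2   | smoothie | rabbit | nurse | hiking | orange
  3   | coffee | hamster | chef | cooking | black
  4   | juice | cat | writer | gardening | gray
  5   | soda | parrot | pilot | painting | brown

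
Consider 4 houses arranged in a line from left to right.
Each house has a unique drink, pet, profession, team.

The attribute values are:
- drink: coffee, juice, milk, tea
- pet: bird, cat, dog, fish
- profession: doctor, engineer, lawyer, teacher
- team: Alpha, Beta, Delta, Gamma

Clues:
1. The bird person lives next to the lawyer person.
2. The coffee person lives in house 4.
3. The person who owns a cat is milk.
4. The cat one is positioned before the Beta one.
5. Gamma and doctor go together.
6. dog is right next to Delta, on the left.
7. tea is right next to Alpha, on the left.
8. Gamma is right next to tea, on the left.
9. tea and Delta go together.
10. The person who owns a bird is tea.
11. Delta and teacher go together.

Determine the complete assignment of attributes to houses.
Solution:

House | Drink | Pet | Profession | Team
---------------------------------------
  1   | juice | dog | doctor | Gamma
  2   | tea | bird | teacher | Delta
  3   | milk | cat | lawyer | Alpha
  4   | coffee | fish | engineer | Beta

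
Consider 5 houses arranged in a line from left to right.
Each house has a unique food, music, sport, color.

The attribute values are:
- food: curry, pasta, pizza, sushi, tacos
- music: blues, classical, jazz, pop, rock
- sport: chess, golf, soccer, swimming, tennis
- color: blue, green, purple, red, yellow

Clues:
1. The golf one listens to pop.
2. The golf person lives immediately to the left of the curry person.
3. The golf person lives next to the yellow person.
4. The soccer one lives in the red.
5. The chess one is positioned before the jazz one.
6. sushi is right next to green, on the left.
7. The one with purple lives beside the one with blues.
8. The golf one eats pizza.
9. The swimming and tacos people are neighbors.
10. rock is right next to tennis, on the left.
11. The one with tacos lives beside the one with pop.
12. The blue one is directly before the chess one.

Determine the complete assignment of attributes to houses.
Solution:

House | Food | Music | Sport | Color
------------------------------------
  1   | sushi | rock | swimming | purple
  2   | tacos | blues | tennis | green
  3   | pizza | pop | golf | blue
  4   | curry | classical | chess | yellow
  5   | pasta | jazz | soccer | red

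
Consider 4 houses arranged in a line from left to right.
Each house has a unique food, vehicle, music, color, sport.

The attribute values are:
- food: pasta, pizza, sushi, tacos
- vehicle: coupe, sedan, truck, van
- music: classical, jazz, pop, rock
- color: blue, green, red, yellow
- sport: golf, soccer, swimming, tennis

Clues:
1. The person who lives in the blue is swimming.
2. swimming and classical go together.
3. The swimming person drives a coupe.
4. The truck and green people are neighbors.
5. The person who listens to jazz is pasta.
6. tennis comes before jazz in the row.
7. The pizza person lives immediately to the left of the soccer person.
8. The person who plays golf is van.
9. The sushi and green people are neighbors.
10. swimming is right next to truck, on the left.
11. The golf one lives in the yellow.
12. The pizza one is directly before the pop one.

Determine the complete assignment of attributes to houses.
Solution:

House | Food | Vehicle | Music | Color | Sport
----------------------------------------------
  1   | pizza | coupe | classical | blue | swimming
  2   | sushi | truck | pop | red | soccer
  3   | tacos | sedan | rock | green | tennis
  4   | pasta | van | jazz | yellow | golf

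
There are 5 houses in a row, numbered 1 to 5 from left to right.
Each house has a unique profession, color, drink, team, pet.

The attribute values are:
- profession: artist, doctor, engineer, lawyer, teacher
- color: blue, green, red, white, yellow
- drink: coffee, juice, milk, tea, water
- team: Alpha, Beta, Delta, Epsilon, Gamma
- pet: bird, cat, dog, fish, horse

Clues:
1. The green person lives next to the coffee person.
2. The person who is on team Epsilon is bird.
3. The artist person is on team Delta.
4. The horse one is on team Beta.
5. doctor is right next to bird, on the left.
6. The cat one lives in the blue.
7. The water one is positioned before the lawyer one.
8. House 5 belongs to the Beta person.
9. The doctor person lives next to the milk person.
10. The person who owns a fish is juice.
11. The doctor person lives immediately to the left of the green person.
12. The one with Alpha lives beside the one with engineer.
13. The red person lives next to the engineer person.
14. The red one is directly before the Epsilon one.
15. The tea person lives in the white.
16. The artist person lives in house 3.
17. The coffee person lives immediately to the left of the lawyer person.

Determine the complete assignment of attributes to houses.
Solution:

House | Profession | Color | Drink | Team | Pet
-----------------------------------------------
  1   | doctor | red | water | Alpha | dog
  2   | engineer | green | milk | Epsilon | bird
  3   | artist | blue | coffee | Delta | cat
  4   | lawyer | yellow | juice | Gamma | fish
  5   | teacher | white | tea | Beta | horse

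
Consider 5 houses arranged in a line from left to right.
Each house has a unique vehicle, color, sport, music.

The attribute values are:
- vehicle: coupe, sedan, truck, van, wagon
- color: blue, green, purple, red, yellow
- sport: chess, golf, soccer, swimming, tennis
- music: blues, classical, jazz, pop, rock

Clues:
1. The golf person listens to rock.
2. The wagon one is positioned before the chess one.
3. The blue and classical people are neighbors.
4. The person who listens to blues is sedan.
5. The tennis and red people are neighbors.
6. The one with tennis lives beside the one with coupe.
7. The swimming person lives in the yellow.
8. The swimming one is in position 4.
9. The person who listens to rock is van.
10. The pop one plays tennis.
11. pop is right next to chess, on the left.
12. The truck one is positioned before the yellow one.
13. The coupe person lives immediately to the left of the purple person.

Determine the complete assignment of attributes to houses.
Solution:

House | Vehicle | Color | Sport | Music
---------------------------------------
  1   | wagon | blue | tennis | pop
  2   | coupe | red | chess | classical
  3   | truck | purple | soccer | jazz
  4   | sedan | yellow | swimming | blues
  5   | van | green | golf | rock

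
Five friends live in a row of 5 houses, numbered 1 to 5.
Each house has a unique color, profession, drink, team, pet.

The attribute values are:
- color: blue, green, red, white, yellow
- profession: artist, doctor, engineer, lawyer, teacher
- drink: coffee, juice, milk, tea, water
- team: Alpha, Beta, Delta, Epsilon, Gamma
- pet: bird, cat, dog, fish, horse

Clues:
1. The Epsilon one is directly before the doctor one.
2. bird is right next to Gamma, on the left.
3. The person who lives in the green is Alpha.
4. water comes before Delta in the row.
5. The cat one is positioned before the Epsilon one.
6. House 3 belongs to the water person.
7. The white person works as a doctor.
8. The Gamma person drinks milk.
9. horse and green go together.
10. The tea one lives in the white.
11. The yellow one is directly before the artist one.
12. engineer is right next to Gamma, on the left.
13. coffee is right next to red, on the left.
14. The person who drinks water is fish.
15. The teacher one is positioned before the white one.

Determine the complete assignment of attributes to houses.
Solution:

House | Color | Profession | Drink | Team | Pet
-----------------------------------------------
  1   | yellow | engineer | coffee | Beta | bird
  2   | red | artist | milk | Gamma | cat
  3   | blue | teacher | water | Epsilon | fish
  4   | white | doctor | tea | Delta | dog
  5   | green | lawyer | juice | Alpha | horse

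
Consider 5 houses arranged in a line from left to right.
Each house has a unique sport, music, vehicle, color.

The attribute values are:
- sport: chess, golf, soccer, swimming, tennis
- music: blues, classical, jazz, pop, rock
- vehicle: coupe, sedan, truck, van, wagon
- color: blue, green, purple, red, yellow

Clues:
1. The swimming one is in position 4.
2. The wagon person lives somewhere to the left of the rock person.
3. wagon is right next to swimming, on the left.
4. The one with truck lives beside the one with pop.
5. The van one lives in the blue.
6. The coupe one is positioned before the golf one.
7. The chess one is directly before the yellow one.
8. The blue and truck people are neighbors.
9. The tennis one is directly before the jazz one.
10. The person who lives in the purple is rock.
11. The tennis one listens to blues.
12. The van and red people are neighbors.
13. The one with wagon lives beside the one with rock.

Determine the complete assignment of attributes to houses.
Solution:

House | Sport | Music | Vehicle | Color
---------------------------------------
  1   | tennis | blues | van | blue
  2   | chess | jazz | truck | red
  3   | soccer | pop | wagon | yellow
  4   | swimming | rock | coupe | purple
  5   | golf | classical | sedan | green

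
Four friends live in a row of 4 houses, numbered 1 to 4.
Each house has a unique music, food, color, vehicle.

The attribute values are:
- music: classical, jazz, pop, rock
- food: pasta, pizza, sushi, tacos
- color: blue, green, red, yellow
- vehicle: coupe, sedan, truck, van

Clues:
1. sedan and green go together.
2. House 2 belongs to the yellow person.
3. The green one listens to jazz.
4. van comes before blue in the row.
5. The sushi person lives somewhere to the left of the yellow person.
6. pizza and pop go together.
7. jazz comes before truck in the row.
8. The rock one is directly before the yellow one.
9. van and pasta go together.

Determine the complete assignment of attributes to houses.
Solution:

House | Music | Food | Color | Vehicle
--------------------------------------
  1   | rock | sushi | red | coupe
  2   | classical | pasta | yellow | van
  3   | jazz | tacos | green | sedan
  4   | pop | pizza | blue | truck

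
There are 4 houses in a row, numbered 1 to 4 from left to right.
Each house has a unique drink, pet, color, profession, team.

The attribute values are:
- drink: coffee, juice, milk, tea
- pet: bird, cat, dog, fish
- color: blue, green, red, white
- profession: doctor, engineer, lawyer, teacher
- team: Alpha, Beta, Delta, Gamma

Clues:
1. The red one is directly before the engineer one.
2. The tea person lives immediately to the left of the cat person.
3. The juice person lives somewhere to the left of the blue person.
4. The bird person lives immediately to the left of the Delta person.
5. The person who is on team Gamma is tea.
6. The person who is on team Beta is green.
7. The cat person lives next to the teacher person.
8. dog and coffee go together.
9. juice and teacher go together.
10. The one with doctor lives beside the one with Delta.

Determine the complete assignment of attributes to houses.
Solution:

House | Drink | Pet | Color | Profession | Team
-----------------------------------------------
  1   | tea | bird | red | doctor | Gamma
  2   | milk | cat | white | engineer | Delta
  3   | juice | fish | green | teacher | Beta
  4   | coffee | dog | blue | lawyer | Alpha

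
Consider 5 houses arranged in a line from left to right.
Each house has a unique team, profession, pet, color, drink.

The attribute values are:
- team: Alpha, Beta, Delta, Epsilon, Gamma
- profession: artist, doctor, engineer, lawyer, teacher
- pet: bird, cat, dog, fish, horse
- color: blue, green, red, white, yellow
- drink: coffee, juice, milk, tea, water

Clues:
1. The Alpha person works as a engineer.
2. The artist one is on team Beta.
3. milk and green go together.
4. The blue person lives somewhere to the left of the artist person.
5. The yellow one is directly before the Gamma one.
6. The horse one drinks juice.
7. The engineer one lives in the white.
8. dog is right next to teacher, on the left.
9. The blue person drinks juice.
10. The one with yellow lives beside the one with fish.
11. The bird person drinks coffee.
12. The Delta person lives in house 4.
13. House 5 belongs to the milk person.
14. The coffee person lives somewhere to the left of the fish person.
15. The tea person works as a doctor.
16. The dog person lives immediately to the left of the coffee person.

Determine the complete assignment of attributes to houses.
Solution:

House | Team | Profession | Pet | Color | Drink
-----------------------------------------------
  1   | Alpha | engineer | dog | white | water
  2   | Epsilon | teacher | bird | yellow | coffee
  3   | Gamma | doctor | fish | red | tea
  4   | Delta | lawyer | horse | blue | juice
  5   | Beta | artist | cat | green | milk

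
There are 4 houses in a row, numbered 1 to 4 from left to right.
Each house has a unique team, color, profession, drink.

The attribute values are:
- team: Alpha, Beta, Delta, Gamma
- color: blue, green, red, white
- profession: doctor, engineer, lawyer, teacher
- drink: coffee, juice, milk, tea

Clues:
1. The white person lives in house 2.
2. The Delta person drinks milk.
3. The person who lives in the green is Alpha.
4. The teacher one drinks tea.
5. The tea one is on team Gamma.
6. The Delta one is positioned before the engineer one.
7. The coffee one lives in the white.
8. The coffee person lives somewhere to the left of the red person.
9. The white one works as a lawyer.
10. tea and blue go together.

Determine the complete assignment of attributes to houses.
Solution:

House | Team | Color | Profession | Drink
-----------------------------------------
  1   | Gamma | blue | teacher | tea
  2   | Beta | white | lawyer | coffee
  3   | Delta | red | doctor | milk
  4   | Alpha | green | engineer | juice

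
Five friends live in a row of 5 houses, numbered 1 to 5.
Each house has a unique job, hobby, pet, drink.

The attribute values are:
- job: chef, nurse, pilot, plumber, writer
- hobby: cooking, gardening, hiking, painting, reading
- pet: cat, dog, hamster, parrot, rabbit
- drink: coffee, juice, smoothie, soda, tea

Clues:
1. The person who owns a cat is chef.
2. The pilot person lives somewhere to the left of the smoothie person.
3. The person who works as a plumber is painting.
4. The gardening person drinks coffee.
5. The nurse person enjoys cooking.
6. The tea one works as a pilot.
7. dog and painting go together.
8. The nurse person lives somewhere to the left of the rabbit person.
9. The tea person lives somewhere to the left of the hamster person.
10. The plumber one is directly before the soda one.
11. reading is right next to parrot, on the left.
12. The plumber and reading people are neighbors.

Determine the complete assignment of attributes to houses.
Solution:

House | Job | Hobby | Pet | Drink
---------------------------------
  1   | plumber | painting | dog | juice
  2   | chef | reading | cat | soda
  3   | pilot | hiking | parrot | tea
  4   | nurse | cooking | hamster | smoothie
  5   | writer | gardening | rabbit | coffee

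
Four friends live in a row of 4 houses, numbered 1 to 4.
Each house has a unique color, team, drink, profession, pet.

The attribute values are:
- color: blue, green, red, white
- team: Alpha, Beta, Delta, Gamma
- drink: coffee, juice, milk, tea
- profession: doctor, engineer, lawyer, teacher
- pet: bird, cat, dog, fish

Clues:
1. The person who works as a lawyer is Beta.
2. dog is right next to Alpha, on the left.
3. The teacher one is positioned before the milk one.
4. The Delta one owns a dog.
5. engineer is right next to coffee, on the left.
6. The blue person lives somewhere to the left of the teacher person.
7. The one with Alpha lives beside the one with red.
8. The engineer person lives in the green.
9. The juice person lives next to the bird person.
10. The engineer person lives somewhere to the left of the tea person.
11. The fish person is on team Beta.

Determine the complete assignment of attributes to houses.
Solution:

House | Color | Team | Drink | Profession | Pet
-----------------------------------------------
  1   | green | Delta | juice | engineer | dog
  2   | blue | Alpha | coffee | doctor | bird
  3   | red | Gamma | tea | teacher | cat
  4   | white | Beta | milk | lawyer | fish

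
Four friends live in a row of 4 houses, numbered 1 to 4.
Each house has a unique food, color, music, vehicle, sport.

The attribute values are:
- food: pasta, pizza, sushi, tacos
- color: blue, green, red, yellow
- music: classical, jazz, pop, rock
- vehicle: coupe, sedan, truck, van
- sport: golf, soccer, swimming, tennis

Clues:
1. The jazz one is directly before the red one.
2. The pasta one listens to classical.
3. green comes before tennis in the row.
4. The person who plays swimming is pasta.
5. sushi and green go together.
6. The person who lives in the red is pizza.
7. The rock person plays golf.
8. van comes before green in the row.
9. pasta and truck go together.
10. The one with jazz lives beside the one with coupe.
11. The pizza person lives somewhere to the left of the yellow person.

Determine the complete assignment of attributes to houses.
Solution:

House | Food | Color | Music | Vehicle | Sport
----------------------------------------------
  1   | tacos | blue | rock | van | golf
  2   | sushi | green | jazz | sedan | soccer
  3   | pizza | red | pop | coupe | tennis
  4   | pasta | yellow | classical | truck | swimming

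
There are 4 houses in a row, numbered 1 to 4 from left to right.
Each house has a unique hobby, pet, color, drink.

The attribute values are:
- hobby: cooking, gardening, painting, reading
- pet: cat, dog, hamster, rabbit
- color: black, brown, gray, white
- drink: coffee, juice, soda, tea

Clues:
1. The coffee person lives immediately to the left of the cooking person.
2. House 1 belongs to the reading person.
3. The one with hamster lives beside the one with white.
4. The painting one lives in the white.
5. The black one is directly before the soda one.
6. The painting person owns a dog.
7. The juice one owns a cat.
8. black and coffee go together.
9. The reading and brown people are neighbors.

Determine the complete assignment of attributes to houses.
Solution:

House | Hobby | Pet | Color | Drink
-----------------------------------
  1   | reading | rabbit | black | coffee
  2   | cooking | hamster | brown | soda
  3   | painting | dog | white | tea
  4   | gardening | cat | gray | juice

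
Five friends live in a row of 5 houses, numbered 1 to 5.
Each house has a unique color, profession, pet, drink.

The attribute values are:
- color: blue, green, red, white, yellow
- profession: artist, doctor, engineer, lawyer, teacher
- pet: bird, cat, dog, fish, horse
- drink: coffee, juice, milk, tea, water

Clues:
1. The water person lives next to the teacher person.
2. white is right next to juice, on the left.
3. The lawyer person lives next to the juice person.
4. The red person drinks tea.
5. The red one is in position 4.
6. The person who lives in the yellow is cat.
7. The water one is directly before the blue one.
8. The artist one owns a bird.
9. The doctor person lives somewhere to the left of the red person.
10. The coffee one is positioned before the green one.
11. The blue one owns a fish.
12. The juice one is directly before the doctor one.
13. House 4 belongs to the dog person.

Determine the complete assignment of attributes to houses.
Solution:

House | Color | Profession | Pet | Drink
----------------------------------------
  1   | white | lawyer | horse | water
  2   | blue | teacher | fish | juice
  3   | yellow | doctor | cat | coffee
  4   | red | engineer | dog | tea
  5   | green | artist | bird | milk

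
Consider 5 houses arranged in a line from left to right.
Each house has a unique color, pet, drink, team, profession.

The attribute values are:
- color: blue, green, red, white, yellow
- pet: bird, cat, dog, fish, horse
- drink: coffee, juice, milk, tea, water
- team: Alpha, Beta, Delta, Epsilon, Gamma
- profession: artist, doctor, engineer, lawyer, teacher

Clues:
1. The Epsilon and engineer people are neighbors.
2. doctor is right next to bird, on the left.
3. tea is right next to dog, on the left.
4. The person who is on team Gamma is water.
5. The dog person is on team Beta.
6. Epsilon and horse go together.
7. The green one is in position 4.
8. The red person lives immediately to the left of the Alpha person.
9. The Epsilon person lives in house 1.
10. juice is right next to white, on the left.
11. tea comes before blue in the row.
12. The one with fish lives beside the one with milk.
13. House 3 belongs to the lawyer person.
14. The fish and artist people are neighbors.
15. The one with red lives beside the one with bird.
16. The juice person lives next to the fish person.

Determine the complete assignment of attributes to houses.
Solution:

House | Color | Pet | Drink | Team | Profession
-----------------------------------------------
  1   | red | horse | coffee | Epsilon | doctor
  2   | yellow | bird | juice | Alpha | engineer
  3   | white | fish | tea | Delta | lawyer
  4   | green | dog | milk | Beta | artist
  5   | blue | cat | water | Gamma | teacher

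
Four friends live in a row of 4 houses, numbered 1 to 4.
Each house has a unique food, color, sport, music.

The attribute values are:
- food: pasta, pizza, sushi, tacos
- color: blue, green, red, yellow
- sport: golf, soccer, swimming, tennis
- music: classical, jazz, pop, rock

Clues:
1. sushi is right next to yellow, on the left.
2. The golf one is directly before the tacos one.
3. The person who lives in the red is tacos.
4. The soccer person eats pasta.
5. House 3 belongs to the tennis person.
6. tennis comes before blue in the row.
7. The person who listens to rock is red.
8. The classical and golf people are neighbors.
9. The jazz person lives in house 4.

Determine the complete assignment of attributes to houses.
Solution:

House | Food | Color | Sport | Music
------------------------------------
  1   | sushi | green | swimming | classical
  2   | pizza | yellow | golf | pop
  3   | tacos | red | tennis | rock
  4   | pasta | blue | soccer | jazz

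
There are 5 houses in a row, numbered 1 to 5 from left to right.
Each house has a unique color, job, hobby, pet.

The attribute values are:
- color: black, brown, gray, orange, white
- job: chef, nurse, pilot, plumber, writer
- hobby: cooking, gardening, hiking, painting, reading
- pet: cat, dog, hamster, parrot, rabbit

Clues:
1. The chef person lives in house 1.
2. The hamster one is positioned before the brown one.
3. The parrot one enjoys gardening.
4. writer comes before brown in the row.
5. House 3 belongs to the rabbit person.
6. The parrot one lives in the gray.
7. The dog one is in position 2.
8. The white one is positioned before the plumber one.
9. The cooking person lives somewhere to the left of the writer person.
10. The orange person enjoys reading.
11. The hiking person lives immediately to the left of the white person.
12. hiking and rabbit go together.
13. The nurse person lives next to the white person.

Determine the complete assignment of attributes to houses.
Solution:

House | Color | Job | Hobby | Pet
---------------------------------
  1   | black | chef | cooking | hamster
  2   | orange | writer | reading | dog
  3   | brown | nurse | hiking | rabbit
  4   | white | pilot | painting | cat
  5   | gray | plumber | gardening | parrot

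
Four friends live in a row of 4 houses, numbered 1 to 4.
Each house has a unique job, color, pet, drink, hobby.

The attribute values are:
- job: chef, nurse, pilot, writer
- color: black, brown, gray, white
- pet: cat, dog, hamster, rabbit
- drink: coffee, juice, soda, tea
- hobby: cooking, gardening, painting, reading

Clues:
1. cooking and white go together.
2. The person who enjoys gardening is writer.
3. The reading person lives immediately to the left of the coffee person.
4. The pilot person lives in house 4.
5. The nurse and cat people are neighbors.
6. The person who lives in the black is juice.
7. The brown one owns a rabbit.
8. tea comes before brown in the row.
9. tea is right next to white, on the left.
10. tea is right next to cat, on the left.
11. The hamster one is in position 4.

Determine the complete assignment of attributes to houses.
Solution:

House | Job | Color | Pet | Drink | Hobby
-----------------------------------------
  1   | nurse | gray | dog | tea | reading
  2   | chef | white | cat | coffee | cooking
  3   | writer | brown | rabbit | soda | gardening
  4   | pilot | black | hamster | juice | painting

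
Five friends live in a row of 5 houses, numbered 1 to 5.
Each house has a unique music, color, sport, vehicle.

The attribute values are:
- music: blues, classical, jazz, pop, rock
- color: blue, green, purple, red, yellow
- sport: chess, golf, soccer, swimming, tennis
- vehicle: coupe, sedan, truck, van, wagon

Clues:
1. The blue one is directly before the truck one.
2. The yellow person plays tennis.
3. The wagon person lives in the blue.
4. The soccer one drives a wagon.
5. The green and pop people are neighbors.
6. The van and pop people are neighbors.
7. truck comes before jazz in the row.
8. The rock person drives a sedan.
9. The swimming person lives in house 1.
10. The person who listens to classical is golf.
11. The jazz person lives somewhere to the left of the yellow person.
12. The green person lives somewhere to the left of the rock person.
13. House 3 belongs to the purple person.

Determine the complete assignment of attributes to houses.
Solution:

House | Music | Color | Sport | Vehicle
---------------------------------------
  1   | blues | green | swimming | van
  2   | pop | blue | soccer | wagon
  3   | classical | purple | golf | truck
  4   | jazz | red | chess | coupe
  5   | rock | yellow | tennis | sedan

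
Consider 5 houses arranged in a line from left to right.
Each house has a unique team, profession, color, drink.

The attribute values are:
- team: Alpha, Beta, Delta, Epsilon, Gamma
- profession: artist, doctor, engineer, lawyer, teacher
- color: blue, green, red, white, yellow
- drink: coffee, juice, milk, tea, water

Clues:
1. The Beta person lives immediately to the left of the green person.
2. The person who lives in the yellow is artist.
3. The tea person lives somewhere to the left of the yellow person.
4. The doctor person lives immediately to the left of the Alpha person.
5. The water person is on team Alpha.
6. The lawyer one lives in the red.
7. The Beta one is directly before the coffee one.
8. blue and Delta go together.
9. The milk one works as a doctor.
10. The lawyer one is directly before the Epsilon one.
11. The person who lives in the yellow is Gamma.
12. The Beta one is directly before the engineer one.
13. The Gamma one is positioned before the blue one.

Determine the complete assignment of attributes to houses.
Solution:

House | Team | Profession | Color | Drink
-----------------------------------------
  1   | Beta | lawyer | red | tea
  2   | Epsilon | engineer | green | coffee
  3   | Gamma | artist | yellow | juice
  4   | Delta | doctor | blue | milk
  5   | Alpha | teacher | white | water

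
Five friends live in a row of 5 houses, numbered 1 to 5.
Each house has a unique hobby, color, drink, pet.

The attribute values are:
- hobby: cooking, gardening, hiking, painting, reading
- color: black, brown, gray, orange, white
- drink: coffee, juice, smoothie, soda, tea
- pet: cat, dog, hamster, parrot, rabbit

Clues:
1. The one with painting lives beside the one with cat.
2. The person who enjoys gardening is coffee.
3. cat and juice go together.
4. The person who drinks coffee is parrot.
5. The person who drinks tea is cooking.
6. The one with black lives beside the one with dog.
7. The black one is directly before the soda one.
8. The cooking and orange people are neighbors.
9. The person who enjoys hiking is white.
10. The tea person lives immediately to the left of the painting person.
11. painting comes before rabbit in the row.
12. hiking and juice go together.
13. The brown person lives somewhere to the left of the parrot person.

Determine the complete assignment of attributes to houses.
Solution:

House | Hobby | Color | Drink | Pet
-----------------------------------
  1   | cooking | black | tea | hamster
  2   | painting | orange | soda | dog
  3   | hiking | white | juice | cat
  4   | reading | brown | smoothie | rabbit
  5   | gardening | gray | coffee | parrot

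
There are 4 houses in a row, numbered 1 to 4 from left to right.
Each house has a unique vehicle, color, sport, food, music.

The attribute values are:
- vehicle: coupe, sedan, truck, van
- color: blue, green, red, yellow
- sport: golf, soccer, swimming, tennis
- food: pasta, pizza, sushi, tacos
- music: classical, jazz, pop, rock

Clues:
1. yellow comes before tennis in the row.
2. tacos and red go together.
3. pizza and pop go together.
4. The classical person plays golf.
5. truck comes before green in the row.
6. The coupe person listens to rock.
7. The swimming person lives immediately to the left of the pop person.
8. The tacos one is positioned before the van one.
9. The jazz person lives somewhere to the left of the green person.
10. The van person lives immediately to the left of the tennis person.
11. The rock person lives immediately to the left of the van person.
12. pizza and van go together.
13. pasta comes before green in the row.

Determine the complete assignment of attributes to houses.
Solution:

House | Vehicle | Color | Sport | Food | Music
----------------------------------------------
  1   | coupe | red | swimming | tacos | rock
  2   | van | yellow | soccer | pizza | pop
  3   | truck | blue | tennis | pasta | jazz
  4   | sedan | green | golf | sushi | classical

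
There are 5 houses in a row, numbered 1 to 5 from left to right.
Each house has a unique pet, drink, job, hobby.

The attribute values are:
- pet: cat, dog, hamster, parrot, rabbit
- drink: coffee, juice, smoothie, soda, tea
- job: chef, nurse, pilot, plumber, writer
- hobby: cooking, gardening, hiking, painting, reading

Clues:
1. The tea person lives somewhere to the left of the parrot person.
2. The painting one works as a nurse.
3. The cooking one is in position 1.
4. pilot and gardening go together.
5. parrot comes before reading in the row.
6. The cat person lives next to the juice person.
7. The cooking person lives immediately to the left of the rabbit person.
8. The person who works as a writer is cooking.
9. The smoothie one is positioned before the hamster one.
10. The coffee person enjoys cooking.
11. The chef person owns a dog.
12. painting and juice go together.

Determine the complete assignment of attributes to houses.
Solution:

House | Pet | Drink | Job | Hobby
---------------------------------
  1   | cat | coffee | writer | cooking
  2   | rabbit | juice | nurse | painting
  3   | dog | tea | chef | hiking
  4   | parrot | smoothie | pilot | gardening
  5   | hamster | soda | plumber | reading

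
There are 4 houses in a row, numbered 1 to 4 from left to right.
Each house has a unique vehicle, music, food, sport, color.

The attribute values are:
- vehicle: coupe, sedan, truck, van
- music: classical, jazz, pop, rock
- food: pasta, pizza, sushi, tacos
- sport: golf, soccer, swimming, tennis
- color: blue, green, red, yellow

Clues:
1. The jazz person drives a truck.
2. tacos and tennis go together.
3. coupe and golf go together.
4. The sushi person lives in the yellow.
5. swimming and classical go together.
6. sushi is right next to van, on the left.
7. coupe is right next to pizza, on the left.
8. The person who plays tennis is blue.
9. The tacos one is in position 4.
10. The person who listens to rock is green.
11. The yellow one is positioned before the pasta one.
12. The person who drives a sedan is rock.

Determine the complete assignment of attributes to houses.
Solution:

House | Vehicle | Music | Food | Sport | Color
----------------------------------------------
  1   | coupe | pop | sushi | golf | yellow
  2   | van | classical | pizza | swimming | red
  3   | sedan | rock | pasta | soccer | green
  4   | truck | jazz | tacos | tennis | blue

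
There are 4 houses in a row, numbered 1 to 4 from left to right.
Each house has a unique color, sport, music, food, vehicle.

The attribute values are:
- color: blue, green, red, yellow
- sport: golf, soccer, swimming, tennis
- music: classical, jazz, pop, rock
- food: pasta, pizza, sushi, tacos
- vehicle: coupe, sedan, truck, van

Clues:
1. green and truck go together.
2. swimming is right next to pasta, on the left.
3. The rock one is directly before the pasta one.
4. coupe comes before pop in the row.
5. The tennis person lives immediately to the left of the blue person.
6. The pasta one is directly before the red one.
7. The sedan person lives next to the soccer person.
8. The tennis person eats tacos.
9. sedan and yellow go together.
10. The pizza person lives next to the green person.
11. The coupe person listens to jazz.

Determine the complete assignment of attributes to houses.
Solution:

House | Color | Sport | Music | Food | Vehicle
----------------------------------------------
  1   | yellow | swimming | rock | pizza | sedan
  2   | green | soccer | classical | pasta | truck
  3   | red | tennis | jazz | tacos | coupe
  4   | blue | golf | pop | sushi | van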